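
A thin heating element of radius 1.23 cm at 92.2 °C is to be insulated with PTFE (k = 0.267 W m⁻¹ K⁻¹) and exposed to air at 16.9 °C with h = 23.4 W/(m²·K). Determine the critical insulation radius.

r_cr = 1.14 cm

For a cylinder, r_cr = k_ins/h = 0.267/23.4 = 0.0114 m = 1.14 cm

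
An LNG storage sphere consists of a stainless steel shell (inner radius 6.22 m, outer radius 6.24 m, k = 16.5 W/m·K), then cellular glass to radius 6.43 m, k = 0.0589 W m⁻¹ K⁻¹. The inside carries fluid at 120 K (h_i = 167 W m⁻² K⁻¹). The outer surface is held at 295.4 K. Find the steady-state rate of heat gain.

Q = 27.4 kW

Resistance network (inner→outer):
  R_conv,in = 1/(4πr²h) = 1/(4π·6.22²·167) = 1.232×10^-5 K/W
  R_stainless steel = (1/6.22 − 1/6.24)/(4πk) = 5.153×10^-4/(4π·16.5) = 2.485×10^-6 K/W
  R_cellular glass = (1/6.24 − 1/6.43)/(4πk) = 0.004735/(4π·0.0589) = 0.006398 K/W
ΣR = 1.232×10^-5 + 2.485×10^-6 + 0.006398 = 0.006413 K/W
Q = ΔT/ΣR = (120 K − 295.4 K)/0.006413 = -27400 W
(Negative Q ⇒ heat flows inward; heat gain = 27400 W.)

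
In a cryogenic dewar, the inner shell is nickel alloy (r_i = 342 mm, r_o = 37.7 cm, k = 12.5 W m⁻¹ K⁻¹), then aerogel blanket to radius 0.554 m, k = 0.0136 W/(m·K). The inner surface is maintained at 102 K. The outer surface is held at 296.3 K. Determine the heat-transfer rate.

Q = 39.2 W

Resistance network (inner→outer):
  R_nickel alloy = (1/0.342 − 1/0.377)/(4πk) = 0.2715/(4π·12.5) = 0.001728 K/W
  R_aerogel blanket = (1/0.377 − 1/0.554)/(4πk) = 0.8475/(4π·0.0136) = 4.959 K/W
ΣR = 0.001728 + 4.959 = 4.961 K/W
Q = ΔT/ΣR = (102 K − 296.3 K)/4.961 = -39.2 W
(Negative Q ⇒ heat flows inward; heat gain = 39.2 W.)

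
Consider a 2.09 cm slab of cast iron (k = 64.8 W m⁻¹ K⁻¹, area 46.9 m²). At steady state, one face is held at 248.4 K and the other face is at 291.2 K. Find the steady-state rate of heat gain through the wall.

Q = 6.22×10^6 W

Q = kA·ΔT/L = 64.8 × 46.9 × |248.4 K − 291.2 K| / 0.0209 = 6.22×10^6 W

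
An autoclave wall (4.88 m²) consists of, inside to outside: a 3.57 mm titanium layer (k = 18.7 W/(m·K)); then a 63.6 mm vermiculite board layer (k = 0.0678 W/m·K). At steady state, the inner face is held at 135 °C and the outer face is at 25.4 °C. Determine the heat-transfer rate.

Q = 570 W

Resistance network (inner→outer):
  R_titanium = L/(kA) = 0.00357/(18.7·4.88) = 3.912×10^-5 K/W
  R_vermiculite board = L/(kA) = 0.0636/(0.0678·4.88) = 0.1922 K/W
ΣR = 3.912×10^-5 + 0.1922 = 0.1922 K/W
Q = ΔT/ΣR = (135 °C − 25.4 °C)/0.1922 = 570 W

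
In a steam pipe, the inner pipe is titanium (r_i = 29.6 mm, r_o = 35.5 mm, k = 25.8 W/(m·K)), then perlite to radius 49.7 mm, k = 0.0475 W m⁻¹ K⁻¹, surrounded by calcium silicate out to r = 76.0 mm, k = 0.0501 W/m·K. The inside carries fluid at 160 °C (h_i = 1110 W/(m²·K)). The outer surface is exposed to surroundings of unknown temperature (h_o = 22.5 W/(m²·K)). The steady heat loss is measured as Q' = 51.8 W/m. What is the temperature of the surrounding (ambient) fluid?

Series resistances:
  R'_conv,in = 1/(2πr h) = 1/(2π·0.0296·1110) = 0.004844 m·K/W
  R'_titanium = ln(0.0355/0.0296)/(2πk) = 0.1818/(2π·25.8) = 0.001121 m·K/W
  R'_perlite = ln(0.0497/0.0355)/(2πk) = 0.3365/(2π·0.0475) = 1.127 m·K/W
  R'_calcium silicate = ln(0.0760/0.0497)/(2πk) = 0.4247/(2π·0.0501) = 1.349 m·K/W
  R'_conv,out = 1/(2πr h) = 1/(2π·0.0760·22.5) = 0.09307 m·K/W
ΣR = 2.576 m·K/W
ΔT = Q'·ΣR = 51.8 × 2.576 = 133.4 K
Heat flows outward, so T_out = T_in − ΔT = 160 − 133.4 = 26.6 °C

T_out = 26.6 °C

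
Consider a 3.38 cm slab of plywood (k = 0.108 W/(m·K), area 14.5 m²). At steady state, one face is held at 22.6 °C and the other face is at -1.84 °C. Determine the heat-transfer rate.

Q = 1130 W

Q = kA·ΔT/L = 0.108 × 14.5 × |22.6 °C − -1.84 °C| / 0.0338 = 1130 W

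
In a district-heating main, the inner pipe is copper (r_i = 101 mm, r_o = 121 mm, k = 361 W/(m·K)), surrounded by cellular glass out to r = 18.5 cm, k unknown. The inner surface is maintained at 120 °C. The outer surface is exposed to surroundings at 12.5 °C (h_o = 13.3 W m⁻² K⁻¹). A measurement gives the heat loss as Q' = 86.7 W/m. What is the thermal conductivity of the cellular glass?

k = 0.0575 W/m·K

ΣR = ΔT/Q' = |120 − 12.5|/86.7 = 1.240 m·K/W
Known resistances:
  R'_copper = ln(0.121/0.101)/(2πk) = 0.1807/(2π·361) = 7.965×10^-5 m·K/W
  R'_conv,out = 1/(2πr h) = 1/(2π·0.185·13.3) = 0.06468 m·K/W
R_cellular glass = ΣR − ΣR_known = 1.240 − 0.06476 = 1.175 m·K/W
ln(r₂/r₁)/(2πk) = 1.175 ⇒ k = 0.4246/(2π·1.175) = 0.0575 W/m·K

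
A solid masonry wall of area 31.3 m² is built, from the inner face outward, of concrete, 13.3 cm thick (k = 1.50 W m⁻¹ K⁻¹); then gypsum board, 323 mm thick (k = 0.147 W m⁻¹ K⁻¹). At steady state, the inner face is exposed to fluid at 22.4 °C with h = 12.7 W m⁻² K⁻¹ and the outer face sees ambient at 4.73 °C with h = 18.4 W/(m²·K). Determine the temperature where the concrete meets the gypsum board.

Series thermal resistances, inner to outer:
  R_conv,in = 1/(hA) = 1/(12.7·31.3) = 0.002516 K/W
  R_concrete = L/(kA) = 0.133/(1.50·31.3) = 0.002833 K/W
  R_gypsum board = L/(kA) = 0.323/(0.147·31.3) = 0.07020 K/W
  R_conv,out = 1/(hA) = 1/(18.4·31.3) = 0.001736 K/W
ΣR = 0.002516 + 0.002833 + 0.07020 + 0.001736 = 0.07728 K/W
Q = ΔT/ΣR = (22.4 °C − 4.73 °C)/0.07728 = 228.6 W
From the inner boundary to the concrete/gypsum board interface, ΣR_partial = 0.005349 K/W.
T_interface = T_in − Q·ΣR_partial = 22.4 °C − (228.6)(0.005349) = 21.2 °C

T = 21.2 °C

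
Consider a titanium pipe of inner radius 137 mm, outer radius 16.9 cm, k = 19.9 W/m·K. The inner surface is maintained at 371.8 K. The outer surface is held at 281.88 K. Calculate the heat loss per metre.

Q' = 53600 W/m

Q' = 2πk·ΔT/ln(r₂/r₁) = 2π × 19.9 × 89.92 / ln(0.169/0.137) = 53600 W/m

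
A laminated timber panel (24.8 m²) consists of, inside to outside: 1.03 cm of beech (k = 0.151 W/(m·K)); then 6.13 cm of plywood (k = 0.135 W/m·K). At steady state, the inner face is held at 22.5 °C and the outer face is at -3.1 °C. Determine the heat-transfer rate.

Resistance network (inner→outer):
  R_beech = L/(kA) = 0.0103/(0.151·24.8) = 0.002750 K/W
  R_plywood = L/(kA) = 0.0613/(0.135·24.8) = 0.01831 K/W
ΣR = 0.002750 + 0.01831 = 0.02106 K/W
Q = ΔT/ΣR = (22.5 °C − -3.1 °C)/0.02106 = 1220 W

Q = 1220 W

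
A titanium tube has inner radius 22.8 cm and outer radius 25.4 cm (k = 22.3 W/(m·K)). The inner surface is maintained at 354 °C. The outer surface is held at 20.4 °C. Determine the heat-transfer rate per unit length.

Q' = 433 kW/m

Q' = 2πk·ΔT/ln(r₂/r₁) = 2π × 22.3 × 333.6 / ln(0.254/0.228) = 4.33×10^5 W/m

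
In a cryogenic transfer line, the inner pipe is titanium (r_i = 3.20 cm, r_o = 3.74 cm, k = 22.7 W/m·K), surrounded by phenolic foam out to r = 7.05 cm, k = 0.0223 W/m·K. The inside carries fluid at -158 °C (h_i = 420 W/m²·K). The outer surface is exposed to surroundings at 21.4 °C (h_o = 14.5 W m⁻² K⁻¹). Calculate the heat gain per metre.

Resistance network (inner→outer):
  R'_conv,in = 1/(2πr h) = 1/(2π·0.0320·420) = 0.01184 m·K/W
  R'_titanium = ln(0.0374/0.0320)/(2πk) = 0.1559/(2π·22.7) = 0.001093 m·K/W
  R'_phenolic foam = ln(0.0705/0.0374)/(2πk) = 0.6339/(2π·0.0223) = 4.524 m·K/W
  R'_conv,out = 1/(2πr h) = 1/(2π·0.0705·14.5) = 0.1557 m·K/W
ΣR = 0.01184 + 0.001093 + 4.524 + 0.1557 = 4.693 m·K/W
Q' = ΔT/ΣR = (-158 °C − 21.4 °C)/4.693 = -38.2 W/m
(Negative Q' ⇒ heat flows inward; heat gain = 38.2 W/m.)

Q' = 38.2 W/m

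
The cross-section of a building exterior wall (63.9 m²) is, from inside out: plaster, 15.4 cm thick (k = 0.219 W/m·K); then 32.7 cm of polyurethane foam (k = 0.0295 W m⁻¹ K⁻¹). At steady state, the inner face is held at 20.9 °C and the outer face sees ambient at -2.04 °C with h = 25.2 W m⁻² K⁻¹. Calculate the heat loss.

Q = 124 W

Series thermal resistances, inner to outer:
  R_plaster = L/(kA) = 0.154/(0.219·63.9) = 0.01100 K/W
  R_polyurethane foam = L/(kA) = 0.327/(0.0295·63.9) = 0.1735 K/W
  R_conv,out = 1/(hA) = 1/(25.2·63.9) = 6.210×10^-4 K/W
ΣR = 0.01100 + 0.1735 + 6.210×10^-4 = 0.1851 K/W
Q = ΔT/ΣR = (20.9 °C − -2.04 °C)/0.1851 = 124 W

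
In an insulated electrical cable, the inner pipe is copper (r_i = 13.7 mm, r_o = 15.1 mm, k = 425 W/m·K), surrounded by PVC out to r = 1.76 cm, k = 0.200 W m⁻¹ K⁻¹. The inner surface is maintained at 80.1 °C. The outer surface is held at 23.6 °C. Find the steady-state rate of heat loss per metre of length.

Q' = 463 W/m

Treat each layer as a resistance in series:
  R'_copper = ln(0.0151/0.0137)/(2πk) = 0.09730/(2π·425) = 3.644×10^-5 m·K/W
  R'_PVC = ln(0.0176/0.0151)/(2πk) = 0.1532/(2π·0.200) = 0.1219 m·K/W
ΣR = 3.644×10^-5 + 0.1219 = 0.1219 m·K/W
Q' = ΔT/ΣR = (80.1 °C − 23.6 °C)/0.1219 = 463 W/m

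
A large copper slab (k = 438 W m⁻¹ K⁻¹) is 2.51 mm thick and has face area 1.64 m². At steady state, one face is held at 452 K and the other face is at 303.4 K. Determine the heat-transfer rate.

Q = 42500 kW

Q = kA·ΔT/L = 438 × 1.64 × |452 K − 303.4 K| / 0.00251 = 4.25×10^7 W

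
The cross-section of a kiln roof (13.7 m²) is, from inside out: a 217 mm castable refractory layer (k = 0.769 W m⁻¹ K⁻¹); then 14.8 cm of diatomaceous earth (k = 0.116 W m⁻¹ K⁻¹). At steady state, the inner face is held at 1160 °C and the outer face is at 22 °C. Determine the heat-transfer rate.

Treat each layer as a resistance in series:
  R_castable refractory = L/(kA) = 0.217/(0.769·13.7) = 0.02060 K/W
  R_diatomaceous earth = L/(kA) = 0.148/(0.116·13.7) = 0.09313 K/W
ΣR = 0.02060 + 0.09313 = 0.1137 K/W
Q = ΔT/ΣR = (1160 °C − 22 °C)/0.1137 = 10000 W

Q = 10.0 kW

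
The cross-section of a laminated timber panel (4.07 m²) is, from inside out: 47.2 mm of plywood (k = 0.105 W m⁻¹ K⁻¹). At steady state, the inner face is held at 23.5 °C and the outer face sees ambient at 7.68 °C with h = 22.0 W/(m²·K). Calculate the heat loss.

Treat each layer as a resistance in series:
  R_plywood = L/(kA) = 0.0472/(0.105·4.07) = 0.1104 K/W
  R_conv,out = 1/(hA) = 1/(22.0·4.07) = 0.01117 K/W
ΣR = 0.1104 + 0.01117 = 0.1216 K/W
Q = ΔT/ΣR = (23.5 °C − 7.68 °C)/0.1216 = 130 W

Q = 130 W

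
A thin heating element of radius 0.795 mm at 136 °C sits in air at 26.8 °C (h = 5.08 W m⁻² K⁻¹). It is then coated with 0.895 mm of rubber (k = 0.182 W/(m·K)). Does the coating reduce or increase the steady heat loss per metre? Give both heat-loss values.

Critical radius for a cylinder: r_cr = k/h = 0.0358 m = 3.58 cm.
Outer radius after coating: r₂ = 7.95×10^-4 + 8.95×10^-4 = 0.001690 m.
Since r₁ < r_cr and r₂ ≤ r_cr, the coating moves toward the maximum at r_cr — heat loss rises.
Bare: R = 1/(2πr₁h) = 39.41 m·K/W; Q = 109.2/39.41 = 2.77 W/m.
Coated: R = R_cond + R_conv = 19.20 m·K/W; Q = 109.2/19.20 = 5.69 W/m.

increases: 2.77 → 5.69 W/m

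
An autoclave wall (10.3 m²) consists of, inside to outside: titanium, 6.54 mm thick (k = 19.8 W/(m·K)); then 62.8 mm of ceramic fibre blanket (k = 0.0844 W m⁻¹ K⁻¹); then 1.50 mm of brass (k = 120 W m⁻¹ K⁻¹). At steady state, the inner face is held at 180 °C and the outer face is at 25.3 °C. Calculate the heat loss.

Q = 2.14 kW

Series thermal resistances, inner to outer:
  R_titanium = L/(kA) = 0.00654/(19.8·10.3) = 3.207×10^-5 K/W
  R_ceramic fibre blanket = L/(kA) = 0.0628/(0.0844·10.3) = 0.07224 K/W
  R_brass = L/(kA) = 0.00150/(120·10.3) = 1.214×10^-6 K/W
ΣR = 3.207×10^-5 + 0.07224 + 1.214×10^-6 = 0.07227 K/W
Q = ΔT/ΣR = (180 °C − 25.3 °C)/0.07227 = 2140 W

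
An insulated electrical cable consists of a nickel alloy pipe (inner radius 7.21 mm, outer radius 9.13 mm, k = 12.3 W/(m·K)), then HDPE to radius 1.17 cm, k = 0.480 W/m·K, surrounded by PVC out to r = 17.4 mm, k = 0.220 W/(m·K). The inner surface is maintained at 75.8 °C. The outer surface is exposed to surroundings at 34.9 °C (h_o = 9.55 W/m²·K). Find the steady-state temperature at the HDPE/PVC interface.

Series thermal resistances, inner to outer:
  R'_nickel alloy = ln(0.00913/0.00721)/(2πk) = 0.2361/(2π·12.3) = 0.003055 m·K/W
  R'_HDPE = ln(0.0117/0.00913)/(2πk) = 0.2480/(2π·0.480) = 0.08224 m·K/W
  R'_PVC = ln(0.0174/0.0117)/(2πk) = 0.3969/(2π·0.220) = 0.2871 m·K/W
  R'_conv,out = 1/(2πr h) = 1/(2π·0.0174·9.55) = 0.9578 m·K/W
ΣR = 0.003055 + 0.08224 + 0.2871 + 0.9578 = 1.330 m·K/W
Q' = ΔT/ΣR = (75.8 °C − 34.9 °C)/1.330 = 30.75 W/m
From the inner boundary to the HDPE/PVC interface, ΣR_partial = 0.08529 m·K/W.
T_interface = T_in − Q'·ΣR_partial = 75.8 °C − (30.75)(0.08529) = 73.2 °C

T = 73.2 °C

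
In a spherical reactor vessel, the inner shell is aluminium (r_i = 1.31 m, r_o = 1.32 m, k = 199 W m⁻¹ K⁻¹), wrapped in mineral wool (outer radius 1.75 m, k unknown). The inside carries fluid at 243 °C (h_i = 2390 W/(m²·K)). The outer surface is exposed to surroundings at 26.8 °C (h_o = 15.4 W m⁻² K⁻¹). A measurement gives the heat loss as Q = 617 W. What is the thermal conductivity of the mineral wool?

k = 0.0425 W/m·K

ΣR = ΔT/Q = |243 − 26.8|/617 = 0.3504 K/W
Known resistances:
  R_conv,in = 1/(4πr²h) = 1/(4π·1.31²·2390) = 1.940×10^-5 K/W
  R_aluminium = (1/1.31 − 1/1.32)/(4πk) = 0.005783/(4π·199) = 2.313×10^-6 K/W
  R_conv,out = 1/(4πr²h) = 1/(4π·1.75²·15.4) = 0.001687 K/W
R_mineral wool = ΣR − ΣR_known = 0.3504 − 0.001709 = 0.3487 K/W
(1/r₁−1/r₂)/(4πk) = 0.3487 ⇒ k = 0.1861/(4π·0.3487) = 0.0425 W/m·K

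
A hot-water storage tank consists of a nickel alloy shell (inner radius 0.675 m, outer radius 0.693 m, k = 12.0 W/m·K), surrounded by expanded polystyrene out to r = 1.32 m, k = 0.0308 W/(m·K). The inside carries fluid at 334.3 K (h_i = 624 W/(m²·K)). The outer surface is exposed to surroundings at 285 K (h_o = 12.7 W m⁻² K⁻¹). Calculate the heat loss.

Treat each layer as a resistance in series:
  R_conv,in = 1/(4πr²h) = 1/(4π·0.675²·624) = 2.799×10^-4 K/W
  R_nickel alloy = (1/0.675 − 1/0.693)/(4πk) = 0.03848/(4π·12.0) = 2.552×10^-4 K/W
  R_expanded polystyrene = (1/0.693 − 1/1.32)/(4πk) = 0.6854/(4π·0.0308) = 1.771 K/W
  R_conv,out = 1/(4πr²h) = 1/(4π·1.32²·12.7) = 0.003596 K/W
ΣR = 2.799×10^-4 + 2.552×10^-4 + 1.771 + 0.003596 = 1.775 K/W
Q = ΔT/ΣR = (334.3 K − 285 K)/1.775 = 27.8 W

Q = 27.8 W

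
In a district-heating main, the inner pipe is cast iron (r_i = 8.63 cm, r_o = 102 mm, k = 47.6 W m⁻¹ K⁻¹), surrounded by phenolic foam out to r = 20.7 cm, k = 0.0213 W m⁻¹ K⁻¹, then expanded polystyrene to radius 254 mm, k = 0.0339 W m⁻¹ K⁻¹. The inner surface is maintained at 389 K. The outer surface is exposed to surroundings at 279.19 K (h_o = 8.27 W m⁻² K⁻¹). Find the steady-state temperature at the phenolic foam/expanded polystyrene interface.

T = 297.2 K

Resistance network (inner→outer):
  R'_cast iron = ln(0.102/0.0863)/(2πk) = 0.1671/(2π·47.6) = 5.589×10^-4 m·K/W
  R'_phenolic foam = ln(0.207/0.102)/(2πk) = 0.7077/(2π·0.0213) = 5.288 m·K/W
  R'_expanded polystyrene = ln(0.254/0.207)/(2πk) = 0.2046/(2π·0.0339) = 0.9606 m·K/W
  R'_conv,out = 1/(2πr h) = 1/(2π·0.254·8.27) = 0.07577 m·K/W
ΣR = 5.589×10^-4 + 5.288 + 0.9606 + 0.07577 = 6.325 m·K/W
Q' = ΔT/ΣR = (389 K − 279.19 K)/6.325 = 17.36 W/m
From the inner boundary to the phenolic foam/expanded polystyrene interface, ΣR_partial = 5.289 m·K/W.
T_interface = T_in − Q'·ΣR_partial = 389 K − (17.36)(5.289) = 297.2 K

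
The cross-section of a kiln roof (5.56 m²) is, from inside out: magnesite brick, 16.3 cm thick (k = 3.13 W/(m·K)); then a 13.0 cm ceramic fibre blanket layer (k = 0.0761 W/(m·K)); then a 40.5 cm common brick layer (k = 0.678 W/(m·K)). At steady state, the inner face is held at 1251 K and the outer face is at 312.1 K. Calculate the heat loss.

Q = 2.21 kW

Resistance network (inner→outer):
  R_magnesite brick = L/(kA) = 0.163/(3.13·5.56) = 0.009366 K/W
  R_ceramic fibre blanket = L/(kA) = 0.130/(0.0761·5.56) = 0.3072 K/W
  R_common brick = L/(kA) = 0.405/(0.678·5.56) = 0.1074 K/W
ΣR = 0.009366 + 0.3072 + 0.1074 = 0.4240 K/W
Q = ΔT/ΣR = (1251 K − 312.1 K)/0.4240 = 2210 W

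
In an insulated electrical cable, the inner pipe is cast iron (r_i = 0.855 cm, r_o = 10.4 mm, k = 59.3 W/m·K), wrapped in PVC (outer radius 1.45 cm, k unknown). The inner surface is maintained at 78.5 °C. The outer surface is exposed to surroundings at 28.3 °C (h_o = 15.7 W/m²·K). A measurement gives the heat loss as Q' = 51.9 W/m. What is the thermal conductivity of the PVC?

ΣR = ΔT/Q' = |78.5 − 28.3|/51.9 = 0.9672 m·K/W
Known resistances:
  R'_cast iron = ln(0.0104/0.00855)/(2πk) = 0.1959/(2π·59.3) = 5.257×10^-4 m·K/W
  R'_conv,out = 1/(2πr h) = 1/(2π·0.0145·15.7) = 0.6991 m·K/W
R_PVC = ΣR − ΣR_known = 0.9672 − 0.6996 = 0.2676 m·K/W
ln(r₂/r₁)/(2πk) = 0.2676 ⇒ k = 0.3323/(2π·0.2676) = 0.198 W/m·K

k = 0.198 W/m·K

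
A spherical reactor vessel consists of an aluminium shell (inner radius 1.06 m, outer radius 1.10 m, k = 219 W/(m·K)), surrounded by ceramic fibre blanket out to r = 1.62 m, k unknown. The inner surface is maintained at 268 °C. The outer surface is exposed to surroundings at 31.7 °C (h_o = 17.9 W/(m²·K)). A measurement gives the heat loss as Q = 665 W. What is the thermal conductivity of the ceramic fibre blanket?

k = 0.0657 W/m·K

ΣR = ΔT/Q = |268 − 31.7|/665 = 0.3553 K/W
Known resistances:
  R_aluminium = (1/1.06 − 1/1.10)/(4πk) = 0.03431/(4π·219) = 1.247×10^-5 K/W
  R_conv,out = 1/(4πr²h) = 1/(4π·1.62²·17.9) = 0.001694 K/W
R_ceramic fibre blanket = ΣR − ΣR_known = 0.3553 − 0.001706 = 0.3536 K/W
(1/r₁−1/r₂)/(4πk) = 0.3536 ⇒ k = 0.2918/(4π·0.3536) = 0.0657 W/m·K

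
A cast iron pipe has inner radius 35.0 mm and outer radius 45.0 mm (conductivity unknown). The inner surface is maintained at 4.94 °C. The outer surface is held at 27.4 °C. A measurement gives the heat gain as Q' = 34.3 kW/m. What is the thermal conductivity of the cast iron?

ΣR = ΔT/Q' = |4.94 − 27.4|/34300 = 6.548×10^-4 m·K/W
ln(r₂/r₁)/(2πk) = 6.548×10^-4 ⇒ k = 0.2513/(2π·6.548×10^-4) = 61.1 W/m·K

k = 61.1 W/m·K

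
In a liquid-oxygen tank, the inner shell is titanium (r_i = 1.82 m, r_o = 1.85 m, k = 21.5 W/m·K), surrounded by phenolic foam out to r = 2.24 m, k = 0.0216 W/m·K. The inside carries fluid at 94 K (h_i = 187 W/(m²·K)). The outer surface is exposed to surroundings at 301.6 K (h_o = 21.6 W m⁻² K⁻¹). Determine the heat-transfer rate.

Series thermal resistances, inner to outer:
  R_conv,in = 1/(4πr²h) = 1/(4π·1.82²·187) = 1.285×10^-4 K/W
  R_titanium = (1/1.82 − 1/1.85)/(4πk) = 0.008910/(4π·21.5) = 3.298×10^-5 K/W
  R_phenolic foam = (1/1.85 − 1/2.24)/(4πk) = 0.09411/(4π·0.0216) = 0.3467 K/W
  R_conv,out = 1/(4πr²h) = 1/(4π·2.24²·21.6) = 7.342×10^-4 K/W
ΣR = 1.285×10^-4 + 3.298×10^-5 + 0.3467 + 7.342×10^-4 = 0.3476 K/W
Q = ΔT/ΣR = (94 K − 301.6 K)/0.3476 = -597 W
(Negative Q ⇒ heat flows inward; heat gain = 597 W.)

Q = 597 W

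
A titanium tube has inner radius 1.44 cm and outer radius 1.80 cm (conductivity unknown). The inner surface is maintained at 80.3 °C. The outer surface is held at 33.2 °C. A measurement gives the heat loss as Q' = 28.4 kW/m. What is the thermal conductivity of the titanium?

k = 21.4 W/m·K

ΣR = ΔT/Q' = |80.3 − 33.2|/28400 = 0.001658 m·K/W
ln(r₂/r₁)/(2πk) = 0.001658 ⇒ k = 0.2231/(2π·0.001658) = 21.4 W/m·K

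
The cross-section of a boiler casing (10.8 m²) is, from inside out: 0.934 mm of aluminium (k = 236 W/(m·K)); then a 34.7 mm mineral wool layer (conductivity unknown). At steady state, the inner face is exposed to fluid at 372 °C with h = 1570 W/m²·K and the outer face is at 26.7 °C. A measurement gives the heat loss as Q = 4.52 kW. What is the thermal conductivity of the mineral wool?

ΣR = ΔT/Q = |372 − 26.7|/4520 = 0.07639 K/W
Known resistances:
  R_conv,in = 1/(hA) = 1/(1570·10.8) = 5.898×10^-5 K/W
  R_aluminium = L/(kA) = 9.34×10^-4/(236·10.8) = 3.664×10^-7 K/W
R_mineral wool = ΣR − ΣR_known = 0.07639 − 5.935×10^-5 = 0.07633 K/W
L/(kA) = 0.07633 ⇒ k = 0.0347/(0.07633·10.8) = 0.0421 W/m·K

k = 0.0421 W/m·K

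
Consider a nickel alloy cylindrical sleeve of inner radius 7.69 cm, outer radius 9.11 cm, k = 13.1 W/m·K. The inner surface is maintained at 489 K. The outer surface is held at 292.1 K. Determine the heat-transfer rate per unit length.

Q' = 2πk·ΔT/ln(r₂/r₁) = 2π × 13.1 × 196.9 / ln(0.0911/0.0769) = 95600 W/m

Q' = 95.6 kW/m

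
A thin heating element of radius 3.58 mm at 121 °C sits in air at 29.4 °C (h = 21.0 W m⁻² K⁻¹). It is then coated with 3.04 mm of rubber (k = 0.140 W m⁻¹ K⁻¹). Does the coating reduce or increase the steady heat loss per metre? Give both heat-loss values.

Critical radius for a cylinder: r_cr = k/h = 0.00667 m = 0.667 cm.
Outer radius after coating: r₂ = 0.00358 + 0.00304 = 0.00662 m.
Since r₁ < r_cr and r₂ ≤ r_cr, the coating moves toward the maximum at r_cr — heat loss rises.
Bare: R = 1/(2πr₁h) = 2.117 m·K/W; Q = 91.6/2.117 = 43.3 W/m.
Coated: R = R_cond + R_conv = 1.844 m·K/W; Q = 91.6/1.844 = 49.7 W/m.

increases: 43.3 → 49.7 W/m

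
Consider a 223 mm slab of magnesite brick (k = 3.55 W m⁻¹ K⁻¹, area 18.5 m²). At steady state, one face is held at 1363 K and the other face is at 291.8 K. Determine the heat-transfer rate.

Q = 315 kW

Q = kA·ΔT/L = 3.55 × 18.5 × |1363 K − 291.8 K| / 0.223 = 3.15×10^5 W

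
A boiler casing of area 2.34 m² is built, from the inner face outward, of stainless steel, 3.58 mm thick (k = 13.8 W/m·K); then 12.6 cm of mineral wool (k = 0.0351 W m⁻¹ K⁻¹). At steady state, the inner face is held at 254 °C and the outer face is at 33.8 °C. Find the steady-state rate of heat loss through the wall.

Q = 144 W

Series thermal resistances, inner to outer:
  R_stainless steel = L/(kA) = 0.00358/(13.8·2.34) = 1.109×10^-4 K/W
  R_mineral wool = L/(kA) = 0.126/(0.0351·2.34) = 1.534 K/W
ΣR = 1.109×10^-4 + 1.534 = 1.534 K/W
Q = ΔT/ΣR = (254 °C − 33.8 °C)/1.534 = 144 W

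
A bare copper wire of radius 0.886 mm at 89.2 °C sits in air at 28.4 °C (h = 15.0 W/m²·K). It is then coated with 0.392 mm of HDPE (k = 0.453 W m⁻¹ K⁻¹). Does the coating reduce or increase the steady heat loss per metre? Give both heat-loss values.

Critical radius for a cylinder: r_cr = k/h = 0.0302 m = 3.02 cm.
Outer radius after coating: r₂ = 8.86×10^-4 + 3.92×10^-4 = 0.001278 m.
Since r₁ < r_cr and r₂ ≤ r_cr, the coating moves toward the maximum at r_cr — heat loss rises.
Bare: R = 1/(2πr₁h) = 11.98 m·K/W; Q = 60.8/11.98 = 5.08 W/m.
Coated: R = R_cond + R_conv = 8.431 m·K/W; Q = 60.8/8.431 = 7.21 W/m.

increases: 5.08 → 7.21 W/m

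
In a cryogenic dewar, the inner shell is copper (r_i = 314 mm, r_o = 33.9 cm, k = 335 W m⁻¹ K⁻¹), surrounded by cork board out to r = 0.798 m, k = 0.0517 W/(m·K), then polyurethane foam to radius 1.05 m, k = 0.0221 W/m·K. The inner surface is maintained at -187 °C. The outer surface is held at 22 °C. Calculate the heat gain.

Q = 56.6 W

Resistance network (inner→outer):
  R_copper = (1/0.314 − 1/0.339)/(4πk) = 0.2349/(4π·335) = 5.579×10^-5 K/W
  R_cork board = (1/0.339 − 1/0.798)/(4πk) = 1.697/(4π·0.0517) = 2.612 K/W
  R_polyurethane foam = (1/0.798 − 1/1.05)/(4πk) = 0.3008/(4π·0.0221) = 1.083 K/W
ΣR = 5.579×10^-5 + 2.612 + 1.083 = 3.695 K/W
Q = ΔT/ΣR = (-187 °C − 22 °C)/3.695 = -56.6 W
(Negative Q ⇒ heat flows inward; heat gain = 56.6 W.)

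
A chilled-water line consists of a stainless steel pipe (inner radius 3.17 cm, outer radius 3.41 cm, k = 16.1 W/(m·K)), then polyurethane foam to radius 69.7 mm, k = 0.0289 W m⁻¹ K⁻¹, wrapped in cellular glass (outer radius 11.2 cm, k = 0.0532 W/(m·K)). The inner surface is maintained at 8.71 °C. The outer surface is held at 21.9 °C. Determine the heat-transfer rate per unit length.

Q' = 2.46 W/m

Resistance network (inner→outer):
  R'_stainless steel = ln(0.0341/0.0317)/(2πk) = 0.07298/(2π·16.1) = 7.214×10^-4 m·K/W
  R'_polyurethane foam = ln(0.0697/0.0341)/(2πk) = 0.7149/(2π·0.0289) = 3.937 m·K/W
  R'_cellular glass = ln(0.112/0.0697)/(2πk) = 0.4743/(2π·0.0532) = 1.419 m·K/W
ΣR = 7.214×10^-4 + 3.937 + 1.419 = 5.357 m·K/W
Q' = ΔT/ΣR = (8.71 °C − 21.9 °C)/5.357 = -2.46 W/m
(Negative Q' ⇒ heat flows inward; heat gain = 2.46 W/m.)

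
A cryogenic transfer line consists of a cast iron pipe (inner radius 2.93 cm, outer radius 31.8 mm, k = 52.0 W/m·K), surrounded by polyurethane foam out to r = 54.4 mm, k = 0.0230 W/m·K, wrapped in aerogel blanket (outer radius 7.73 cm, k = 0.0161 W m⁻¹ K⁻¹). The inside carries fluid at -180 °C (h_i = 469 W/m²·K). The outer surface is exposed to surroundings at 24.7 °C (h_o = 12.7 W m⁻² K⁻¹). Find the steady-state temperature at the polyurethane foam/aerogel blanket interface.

T = -76.4 °C

Series thermal resistances, inner to outer:
  R'_conv,in = 1/(2πr h) = 1/(2π·0.0293·469) = 0.01158 m·K/W
  R'_cast iron = ln(0.0318/0.0293)/(2πk) = 0.08188/(2π·52.0) = 2.506×10^-4 m·K/W
  R'_polyurethane foam = ln(0.0544/0.0318)/(2πk) = 0.5369/(2π·0.0230) = 3.715 m·K/W
  R'_aerogel blanket = ln(0.0773/0.0544)/(2πk) = 0.3513/(2π·0.0161) = 3.473 m·K/W
  R'_conv,out = 1/(2πr h) = 1/(2π·0.0773·12.7) = 0.1621 m·K/W
ΣR = 0.01158 + 2.506×10^-4 + 3.715 + 3.473 + 0.1621 = 7.362 m·K/W
Q' = ΔT/ΣR = (-180 °C − 24.7 °C)/7.362 = -27.80 W/m
From the inner boundary to the polyurethane foam/aerogel blanket interface, ΣR_partial = 3.727 m·K/W.
T_interface = T_in − Q'·ΣR_partial = -180 °C − (-27.80)(3.727) = -76.4 °C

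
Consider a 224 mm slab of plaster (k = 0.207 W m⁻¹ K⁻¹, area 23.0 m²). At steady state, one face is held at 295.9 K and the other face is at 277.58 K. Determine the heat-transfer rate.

Q = 389 W

Q = kA·ΔT/L = 0.207 × 23.0 × |295.9 K − 277.58 K| / 0.224 = 389 W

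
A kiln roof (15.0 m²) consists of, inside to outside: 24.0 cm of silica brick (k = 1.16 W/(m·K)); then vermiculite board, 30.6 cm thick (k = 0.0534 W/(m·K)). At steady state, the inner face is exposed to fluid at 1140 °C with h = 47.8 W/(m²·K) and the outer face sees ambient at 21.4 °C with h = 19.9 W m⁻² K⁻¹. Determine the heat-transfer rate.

Series thermal resistances, inner to outer:
  R_conv,in = 1/(hA) = 1/(47.8·15.0) = 0.001395 K/W
  R_silica brick = L/(kA) = 0.240/(1.16·15.0) = 0.01379 K/W
  R_vermiculite board = L/(kA) = 0.306/(0.0534·15.0) = 0.3820 K/W
  R_conv,out = 1/(hA) = 1/(19.9·15.0) = 0.003350 K/W
ΣR = 0.001395 + 0.01379 + 0.3820 + 0.003350 = 0.4005 K/W
Q = ΔT/ΣR = (1140 °C − 21.4 °C)/0.4005 = 2790 W

Q = 2.79 kW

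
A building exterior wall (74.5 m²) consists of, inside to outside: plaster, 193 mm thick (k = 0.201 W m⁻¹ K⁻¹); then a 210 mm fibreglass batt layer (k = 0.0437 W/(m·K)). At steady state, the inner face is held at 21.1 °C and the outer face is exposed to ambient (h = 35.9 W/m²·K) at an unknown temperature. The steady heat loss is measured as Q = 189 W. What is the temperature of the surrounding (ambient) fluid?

T_out = 6.40 °C

Sum the resistances:
  R_plaster = L/(kA) = 0.193/(0.201·74.5) = 0.01289 K/W
  R_fibreglass batt = L/(kA) = 0.210/(0.0437·74.5) = 0.06450 K/W
  R_conv,out = 1/(hA) = 1/(35.9·74.5) = 3.739×10^-4 K/W
ΣR = 0.07777 K/W
ΔT = Q·ΣR = 189 × 0.07777 = 14.70 K
Heat flows outward, so T_out = T_in − ΔT = 21.1 − 14.70 = 6.40 °C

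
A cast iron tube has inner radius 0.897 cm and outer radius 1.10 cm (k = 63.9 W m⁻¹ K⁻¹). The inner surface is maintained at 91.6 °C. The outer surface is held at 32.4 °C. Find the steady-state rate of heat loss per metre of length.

Q' = 2πk·ΔT/ln(r₂/r₁) = 2π × 63.9 × 59.2 / ln(0.0110/0.00897) = 1.17×10^5 W/m

Q' = 1.17×10^5 W/m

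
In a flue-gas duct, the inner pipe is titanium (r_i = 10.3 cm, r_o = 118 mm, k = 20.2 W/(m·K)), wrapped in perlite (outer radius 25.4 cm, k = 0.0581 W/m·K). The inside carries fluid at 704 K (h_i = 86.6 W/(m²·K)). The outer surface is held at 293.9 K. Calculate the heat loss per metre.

Q' = 194 W/m

Resistance network (inner→outer):
  R'_conv,in = 1/(2πr h) = 1/(2π·0.103·86.6) = 0.01784 m·K/W
  R'_titanium = ln(0.118/0.103)/(2πk) = 0.1360/(2π·20.2) = 0.001071 m·K/W
  R'_perlite = ln(0.254/0.118)/(2πk) = 0.7666/(2π·0.0581) = 2.100 m·K/W
ΣR = 0.01784 + 0.001071 + 2.100 = 2.119 m·K/W
Q' = ΔT/ΣR = (704 K − 293.9 K)/2.119 = 194 W/m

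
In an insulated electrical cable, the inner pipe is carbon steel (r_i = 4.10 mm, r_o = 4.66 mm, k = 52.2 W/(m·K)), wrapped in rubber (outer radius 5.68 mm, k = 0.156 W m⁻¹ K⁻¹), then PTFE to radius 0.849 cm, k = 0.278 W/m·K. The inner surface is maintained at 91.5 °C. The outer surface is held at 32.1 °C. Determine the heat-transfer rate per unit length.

Q' = 137 W/m

Resistance network (inner→outer):
  R'_carbon steel = ln(0.00466/0.00410)/(2πk) = 0.1280/(2π·52.2) = 3.904×10^-4 m·K/W
  R'_rubber = ln(0.00568/0.00466)/(2πk) = 0.1979/(2π·0.156) = 0.2019 m·K/W
  R'_PTFE = ln(0.00849/0.00568)/(2πk) = 0.4019/(2π·0.278) = 0.2301 m·K/W
ΣR = 3.904×10^-4 + 0.2019 + 0.2301 = 0.4324 m·K/W
Q' = ΔT/ΣR = (91.5 °C − 32.1 °C)/0.4324 = 137 W/m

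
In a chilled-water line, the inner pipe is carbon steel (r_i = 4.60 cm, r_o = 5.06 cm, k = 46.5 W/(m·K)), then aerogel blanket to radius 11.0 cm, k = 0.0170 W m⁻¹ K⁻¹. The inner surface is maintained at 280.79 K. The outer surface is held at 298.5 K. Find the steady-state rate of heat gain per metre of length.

Treat each layer as a resistance in series:
  R'_carbon steel = ln(0.0506/0.0460)/(2πk) = 0.09531/(2π·46.5) = 3.262×10^-4 m·K/W
  R'_aerogel blanket = ln(0.110/0.0506)/(2πk) = 0.7765/(2π·0.0170) = 7.270 m·K/W
ΣR = 3.262×10^-4 + 7.270 = 7.270 m·K/W
Q' = ΔT/ΣR = (280.79 K − 298.5 K)/7.270 = -2.44 W/m
(Negative Q' ⇒ heat flows inward; heat gain = 2.44 W/m.)

Q' = 2.44 W/m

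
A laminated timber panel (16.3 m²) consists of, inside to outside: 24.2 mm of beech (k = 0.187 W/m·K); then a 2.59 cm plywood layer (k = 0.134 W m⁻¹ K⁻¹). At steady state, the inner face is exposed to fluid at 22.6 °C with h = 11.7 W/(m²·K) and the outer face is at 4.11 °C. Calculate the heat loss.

Q = 738 W

Treat each layer as a resistance in series:
  R_conv,in = 1/(hA) = 1/(11.7·16.3) = 0.005244 K/W
  R_beech = L/(kA) = 0.0242/(0.187·16.3) = 0.007939 K/W
  R_plywood = L/(kA) = 0.0259/(0.134·16.3) = 0.01186 K/W
ΣR = 0.005244 + 0.007939 + 0.01186 = 0.02504 K/W
Q = ΔT/ΣR = (22.6 °C − 4.11 °C)/0.02504 = 738 W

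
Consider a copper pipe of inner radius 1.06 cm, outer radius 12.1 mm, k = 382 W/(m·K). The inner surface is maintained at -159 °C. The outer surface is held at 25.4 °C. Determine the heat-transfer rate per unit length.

Q' = 3340 kW/m

Q' = 2πk·ΔT/ln(r₂/r₁) = 2π × 382 × 184.4 / ln(0.0121/0.0106) = 3.34×10^6 W/m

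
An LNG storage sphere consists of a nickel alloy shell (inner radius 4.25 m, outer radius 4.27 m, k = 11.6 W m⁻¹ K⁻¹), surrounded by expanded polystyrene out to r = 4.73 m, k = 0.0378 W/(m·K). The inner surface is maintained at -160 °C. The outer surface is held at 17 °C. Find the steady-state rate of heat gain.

Q = 3.69 kW

Resistance network (inner→outer):
  R_nickel alloy = (1/4.25 − 1/4.27)/(4πk) = 0.001102/(4π·11.6) = 7.560×10^-6 K/W
  R_expanded polystyrene = (1/4.27 − 1/4.73)/(4πk) = 0.02278/(4π·0.0378) = 0.04795 K/W
ΣR = 7.560×10^-6 + 0.04795 = 0.04796 K/W
Q = ΔT/ΣR = (-160 °C − 17 °C)/0.04796 = -3690 W
(Negative Q ⇒ heat flows inward; heat gain = 3690 W.)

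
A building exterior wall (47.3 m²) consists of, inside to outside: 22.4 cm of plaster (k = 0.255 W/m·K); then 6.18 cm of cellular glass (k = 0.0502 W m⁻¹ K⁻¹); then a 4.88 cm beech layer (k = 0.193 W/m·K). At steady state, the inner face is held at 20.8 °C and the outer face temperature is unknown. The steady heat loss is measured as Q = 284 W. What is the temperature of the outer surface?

T_out = 6.62 °C

Sum the resistances:
  R_plaster = L/(kA) = 0.224/(0.255·47.3) = 0.01857 K/W
  R_cellular glass = L/(kA) = 0.0618/(0.0502·47.3) = 0.02603 K/W
  R_beech = L/(kA) = 0.0488/(0.193·47.3) = 0.005346 K/W
ΣR = 0.04994 K/W
ΔT = Q·ΣR = 284 × 0.04994 = 14.18 K
Heat flows outward, so T_out = T_in − ΔT = 20.8 − 14.18 = 6.62 °C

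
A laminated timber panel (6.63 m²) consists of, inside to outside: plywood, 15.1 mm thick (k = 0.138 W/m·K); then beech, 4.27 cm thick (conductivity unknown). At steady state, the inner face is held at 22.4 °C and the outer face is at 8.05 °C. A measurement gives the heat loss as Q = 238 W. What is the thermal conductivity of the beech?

k = 0.147 W/m·K

ΣR = ΔT/Q = |22.4 − 8.05|/238 = 0.06029 K/W
Known resistances:
  R_plywood = L/(kA) = 0.0151/(0.138·6.63) = 0.01650 K/W
R_beech = ΣR − ΣR_known = 0.06029 − 0.01650 = 0.04379 K/W
L/(kA) = 0.04379 ⇒ k = 0.0427/(0.04379·6.63) = 0.147 W/m·K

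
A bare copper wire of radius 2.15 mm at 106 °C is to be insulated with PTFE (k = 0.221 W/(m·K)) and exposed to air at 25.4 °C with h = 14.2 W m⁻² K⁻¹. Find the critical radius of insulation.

r_cr = 1.56 cm

For a cylinder, r_cr = k_ins/h = 0.221/14.2 = 0.0156 m = 1.56 cm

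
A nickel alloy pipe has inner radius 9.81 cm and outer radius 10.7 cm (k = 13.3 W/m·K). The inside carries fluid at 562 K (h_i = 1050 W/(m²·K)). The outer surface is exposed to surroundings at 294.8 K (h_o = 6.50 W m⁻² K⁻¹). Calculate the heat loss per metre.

Treat each layer as a resistance in series:
  R'_conv,in = 1/(2πr h) = 1/(2π·0.0981·1050) = 0.001545 m·K/W
  R'_nickel alloy = ln(0.107/0.0981)/(2πk) = 0.08684/(2π·13.3) = 0.001039 m·K/W
  R'_conv,out = 1/(2πr h) = 1/(2π·0.107·6.50) = 0.2288 m·K/W
ΣR = 0.001545 + 0.001039 + 0.2288 = 0.2314 m·K/W
Q' = ΔT/ΣR = (562 K − 294.8 K)/0.2314 = 1150 W/m

Q' = 1150 W/m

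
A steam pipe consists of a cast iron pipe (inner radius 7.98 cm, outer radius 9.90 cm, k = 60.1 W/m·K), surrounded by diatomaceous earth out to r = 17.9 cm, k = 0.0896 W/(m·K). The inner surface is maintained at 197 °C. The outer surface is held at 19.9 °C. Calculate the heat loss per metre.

Q' = 168 W/m

Series thermal resistances, inner to outer:
  R'_cast iron = ln(0.0990/0.0798)/(2πk) = 0.2156/(2π·60.1) = 5.709×10^-4 m·K/W
  R'_diatomaceous earth = ln(0.179/0.0990)/(2πk) = 0.5923/(2π·0.0896) = 1.052 m·K/W
ΣR = 5.709×10^-4 + 1.052 = 1.053 m·K/W
Q' = ΔT/ΣR = (197 °C − 19.9 °C)/1.053 = 168 W/m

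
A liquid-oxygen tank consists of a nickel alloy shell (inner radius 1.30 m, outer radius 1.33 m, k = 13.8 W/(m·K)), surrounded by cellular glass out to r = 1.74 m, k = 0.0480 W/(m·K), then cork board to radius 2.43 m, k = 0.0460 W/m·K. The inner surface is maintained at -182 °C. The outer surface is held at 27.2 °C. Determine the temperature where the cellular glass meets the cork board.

T = -75.3 °C

Series thermal resistances, inner to outer:
  R_nickel alloy = (1/1.30 − 1/1.33)/(4πk) = 0.01735/(4π·13.8) = 1.001×10^-4 K/W
  R_cellular glass = (1/1.33 − 1/1.74)/(4πk) = 0.1772/(4π·0.0480) = 0.2937 K/W
  R_cork board = (1/1.74 − 1/2.43)/(4πk) = 0.1632/(4π·0.0460) = 0.2823 K/W
ΣR = 1.001×10^-4 + 0.2937 + 0.2823 = 0.5761 K/W
Q = ΔT/ΣR = (-182 °C − 27.2 °C)/0.5761 = -363.1 W
From the inner boundary to the cellular glass/cork board interface, ΣR_partial = 0.2938 K/W.
T_interface = T_in − Q·ΣR_partial = -182 °C − (-363.1)(0.2938) = -75.3 °C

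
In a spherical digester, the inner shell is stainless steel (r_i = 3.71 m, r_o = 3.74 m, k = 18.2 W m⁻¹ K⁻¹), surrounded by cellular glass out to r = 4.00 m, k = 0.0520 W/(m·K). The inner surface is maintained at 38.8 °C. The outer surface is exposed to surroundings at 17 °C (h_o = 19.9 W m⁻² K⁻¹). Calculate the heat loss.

Q = 812 W

Treat each layer as a resistance in series:
  R_stainless steel = (1/3.71 − 1/3.74)/(4πk) = 0.002162/(4π·18.2) = 9.454×10^-6 K/W
  R_cellular glass = (1/3.74 − 1/4.00)/(4πk) = 0.01738/(4π·0.0520) = 0.02660 K/W
  R_conv,out = 1/(4πr²h) = 1/(4π·4.00²·19.9) = 2.499×10^-4 K/W
ΣR = 9.454×10^-6 + 0.02660 + 2.499×10^-4 = 0.02686 K/W
Q = ΔT/ΣR = (38.8 °C − 17 °C)/0.02686 = 812 W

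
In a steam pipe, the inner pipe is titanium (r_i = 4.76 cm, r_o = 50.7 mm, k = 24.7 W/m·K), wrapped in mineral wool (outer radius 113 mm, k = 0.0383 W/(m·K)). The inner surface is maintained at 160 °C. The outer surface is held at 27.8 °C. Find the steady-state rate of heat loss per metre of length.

Q' = 39.7 W/m

Series thermal resistances, inner to outer:
  R'_titanium = ln(0.0507/0.0476)/(2πk) = 0.06309/(2π·24.7) = 4.065×10^-4 m·K/W
  R'_mineral wool = ln(0.113/0.0507)/(2πk) = 0.8015/(2π·0.0383) = 3.330 m·K/W
ΣR = 4.065×10^-4 + 3.330 = 3.330 m·K/W
Q' = ΔT/ΣR = (160 °C − 27.8 °C)/3.330 = 39.7 W/m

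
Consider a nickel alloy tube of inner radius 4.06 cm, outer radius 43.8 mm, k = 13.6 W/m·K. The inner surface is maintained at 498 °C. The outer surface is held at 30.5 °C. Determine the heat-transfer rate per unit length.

Q' = 527 kW/m

Q' = 2πk·ΔT/ln(r₂/r₁) = 2π × 13.6 × 467.5 / ln(0.0438/0.0406) = 5.27×10^5 W/m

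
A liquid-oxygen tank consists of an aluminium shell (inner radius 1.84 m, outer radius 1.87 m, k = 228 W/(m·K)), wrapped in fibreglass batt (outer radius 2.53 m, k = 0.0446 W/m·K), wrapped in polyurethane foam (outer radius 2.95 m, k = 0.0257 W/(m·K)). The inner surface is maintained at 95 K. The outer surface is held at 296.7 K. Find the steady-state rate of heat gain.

Q = 477 W

Treat each layer as a resistance in series:
  R_aluminium = (1/1.84 − 1/1.87)/(4πk) = 0.008719/(4π·228) = 3.043×10^-6 K/W
  R_fibreglass batt = (1/1.87 − 1/2.53)/(4πk) = 0.1395/(4π·0.0446) = 0.2489 K/W
  R_polyurethane foam = (1/2.53 − 1/2.95)/(4πk) = 0.05627/(4π·0.0257) = 0.1742 K/W
ΣR = 3.043×10^-6 + 0.2489 + 0.1742 = 0.4231 K/W
Q = ΔT/ΣR = (95 K − 296.7 K)/0.4231 = -477 W
(Negative Q ⇒ heat flows inward; heat gain = 477 W.)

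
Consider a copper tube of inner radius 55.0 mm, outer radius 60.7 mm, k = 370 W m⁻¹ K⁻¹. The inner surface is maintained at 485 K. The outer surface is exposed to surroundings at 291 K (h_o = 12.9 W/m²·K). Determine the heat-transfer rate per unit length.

Series thermal resistances, inner to outer:
  R'_copper = ln(0.0607/0.0550)/(2πk) = 0.09861/(2π·370) = 4.242×10^-5 m·K/W
  R'_conv,out = 1/(2πr h) = 1/(2π·0.0607·12.9) = 0.2033 m·K/W
ΣR = 4.242×10^-5 + 0.2033 = 0.2033 m·K/W
Q' = ΔT/ΣR = (485 K − 291 K)/0.2033 = 954 W/m

Q' = 954 W/m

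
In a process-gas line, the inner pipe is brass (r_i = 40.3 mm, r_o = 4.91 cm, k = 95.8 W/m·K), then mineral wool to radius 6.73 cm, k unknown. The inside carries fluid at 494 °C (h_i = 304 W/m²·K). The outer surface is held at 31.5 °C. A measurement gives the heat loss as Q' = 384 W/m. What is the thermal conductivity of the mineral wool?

k = 0.0421 W/m·K

ΣR = ΔT/Q' = |494 − 31.5|/384 = 1.204 m·K/W
Known resistances:
  R'_conv,in = 1/(2πr h) = 1/(2π·0.0403·304) = 0.01299 m·K/W
  R'_brass = ln(0.0491/0.0403)/(2πk) = 0.1975/(2π·95.8) = 3.281×10^-4 m·K/W
R_mineral wool = ΣR − ΣR_known = 1.204 − 0.01332 = 1.191 m·K/W
ln(r₂/r₁)/(2πk) = 1.191 ⇒ k = 0.3153/(2π·1.191) = 0.0421 W/m·K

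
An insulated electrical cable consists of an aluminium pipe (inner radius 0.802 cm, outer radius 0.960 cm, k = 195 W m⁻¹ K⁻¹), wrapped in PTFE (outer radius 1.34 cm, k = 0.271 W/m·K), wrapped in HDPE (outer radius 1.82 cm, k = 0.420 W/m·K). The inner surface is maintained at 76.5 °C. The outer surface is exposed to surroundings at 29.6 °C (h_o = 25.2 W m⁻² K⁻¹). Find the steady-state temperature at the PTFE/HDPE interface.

Resistance network (inner→outer):
  R'_aluminium = ln(0.00960/0.00802)/(2πk) = 0.1798/(2π·195) = 1.468×10^-4 m·K/W
  R'_PTFE = ln(0.0134/0.00960)/(2πk) = 0.3335/(2π·0.271) = 0.1959 m·K/W
  R'_HDPE = ln(0.0182/0.0134)/(2πk) = 0.3062/(2π·0.420) = 0.1160 m·K/W
  R'_conv,out = 1/(2πr h) = 1/(2π·0.0182·25.2) = 0.3470 m·K/W
ΣR = 1.468×10^-4 + 0.1959 + 0.1160 + 0.3470 = 0.6590 m·K/W
Q' = ΔT/ΣR = (76.5 °C − 29.6 °C)/0.6590 = 71.17 W/m
From the inner boundary to the PTFE/HDPE interface, ΣR_partial = 0.1960 m·K/W.
T_interface = T_in − Q'·ΣR_partial = 76.5 °C − (71.17)(0.1960) = 62.6 °C

T = 62.6 °C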